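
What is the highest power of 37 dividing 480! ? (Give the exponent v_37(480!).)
v_37(480!) = 12

Legendre's formula: v_p(n!) = Σ_{k ≥ 1} ⌊n / p^k⌋. For p = 37, n = 480, the terms are:
  ⌊480/37^1⌋ = ⌊480/37⌋ = 12
(the next term ⌊480/37^2⌋ = 0, terminating the sum). Summing: v_37(480!) = 12 = 12.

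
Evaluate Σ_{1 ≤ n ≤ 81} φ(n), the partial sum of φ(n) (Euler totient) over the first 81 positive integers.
Σ_{n ≤ 81} φ(n) = 2020

Compute φ(n) for each 1 ≤ n ≤ 81: φ(1) = 1, φ(2) = 1, φ(3) = 2, φ(4) = 2, φ(5) = 4, φ(6) = 2, φ(7) = 6, φ(8) = 4, φ(9) = 6, φ(10) = 4, φ(11) = 10, φ(12) = 4, φ(13) = 12, φ(14) = 6, φ(15) = 8, φ(16) = 8, φ(17) = 16, φ(18) = 6, φ(19) = 18, φ(20) = 8, φ(21) = 12, φ(22) = 10, φ(23) = 22, φ(24) = 8, φ(25) = 20, φ(26) = 12, φ(27) = 18, φ(28) = 12, φ(29) = 28, φ(30) = 8, φ(31) = 30, φ(32) = 16, φ(33) = 20, φ(34) = 16, φ(35) = 24, φ(36) = 12, φ(37) = 36, φ(38) = 18, φ(39) = 24, φ(40) = 16, φ(41) = 40, φ(42) = 12, φ(43) = 42, φ(44) = 20, φ(45) = 24, φ(46) = 22, φ(47) = 46, φ(48) = 16, φ(49) = 42, φ(50) = 20, φ(51) = 32, φ(52) = 24, φ(53) = 52, φ(54) = 18, φ(55) = 40, φ(56) = 24, φ(57) = 36, φ(58) = 28, φ(59) = 58, φ(60) = 16, φ(61) = 60, φ(62) = 30, φ(63) = 36, φ(64) = 32, φ(65) = 48, φ(66) = 20, φ(67) = 66, φ(68) = 32, φ(69) = 44, φ(70) = 24, φ(71) = 70, φ(72) = 24, φ(73) = 72, φ(74) = 36, φ(75) = 40, φ(76) = 36, φ(77) = 60, φ(78) = 24, φ(79) = 78, φ(80) = 32, φ(81) = 54. Summing all 81 values: 2020. (Average order: Σ_{n ≤ x} φ(n) ~ (3/π²) x². For x = 81, (3/π²)·81² ≈ 1994.30.)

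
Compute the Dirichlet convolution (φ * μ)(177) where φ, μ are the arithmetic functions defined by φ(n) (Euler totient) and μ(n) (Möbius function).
(φ * μ)(177) = 57

Divisors of 177: [1, 3, 59, 177]. For each d | 177:
  d = 1: φ(1) · μ(177/1) = 1 · 1 = 1
  d = 3: φ(3) · μ(177/3) = 2 · -1 = -2
  d = 59: φ(59) · μ(177/59) = 58 · -1 = -58
  d = 177: φ(177) · μ(177/177) = 116 · 1 = 116
Summing: (φ * μ)(177) = 1 + -2 + -58 + 116 = 57.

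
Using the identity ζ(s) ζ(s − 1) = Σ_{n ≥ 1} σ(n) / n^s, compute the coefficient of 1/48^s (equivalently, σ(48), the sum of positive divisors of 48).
σ(48) = 124

In the product (Σ m^0/m^s)(Σ k / k^s) = Σ (Σ_{d | n} d) / n^s, the coefficient of 1/n^s is σ(n) = Σ_{d | n} d. For n = 48, divisors are [1, 2, 3, 4, 6, 8, 12, 16, 24, 48]; summing: σ(48) = 124.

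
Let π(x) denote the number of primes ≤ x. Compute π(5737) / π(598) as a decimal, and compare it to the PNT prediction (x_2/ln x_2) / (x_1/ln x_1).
π(5737)/π(598) = 754/108 ≈ 6.9815;  PNT prediction ≈ 7.0872.

π(598) = 108 and π(5737) = 754, so π(5737)/π(598) ≈ 6.9815. The PNT-predicted ratio is (5737/ln(5737)) / (598/ln(598)) ≈ 7.0872. The two agree to within a few percent, as expected.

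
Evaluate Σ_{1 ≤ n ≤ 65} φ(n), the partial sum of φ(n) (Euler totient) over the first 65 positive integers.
Σ_{n ≤ 65} φ(n) = 1308

Compute φ(n) for each 1 ≤ n ≤ 65: φ(1) = 1, φ(2) = 1, φ(3) = 2, φ(4) = 2, φ(5) = 4, φ(6) = 2, φ(7) = 6, φ(8) = 4, φ(9) = 6, φ(10) = 4, φ(11) = 10, φ(12) = 4, φ(13) = 12, φ(14) = 6, φ(15) = 8, φ(16) = 8, φ(17) = 16, φ(18) = 6, φ(19) = 18, φ(20) = 8, φ(21) = 12, φ(22) = 10, φ(23) = 22, φ(24) = 8, φ(25) = 20, φ(26) = 12, φ(27) = 18, φ(28) = 12, φ(29) = 28, φ(30) = 8, φ(31) = 30, φ(32) = 16, φ(33) = 20, φ(34) = 16, φ(35) = 24, φ(36) = 12, φ(37) = 36, φ(38) = 18, φ(39) = 24, φ(40) = 16, φ(41) = 40, φ(42) = 12, φ(43) = 42, φ(44) = 20, φ(45) = 24, φ(46) = 22, φ(47) = 46, φ(48) = 16, φ(49) = 42, φ(50) = 20, φ(51) = 32, φ(52) = 24, φ(53) = 52, φ(54) = 18, φ(55) = 40, φ(56) = 24, φ(57) = 36, φ(58) = 28, φ(59) = 58, φ(60) = 16, φ(61) = 60, φ(62) = 30, φ(63) = 36, φ(64) = 32, φ(65) = 48. Summing all 65 values: 1308. (Average order: Σ_{n ≤ x} φ(n) ~ (3/π²) x². For x = 65, (3/π²)·65² ≈ 1284.25.)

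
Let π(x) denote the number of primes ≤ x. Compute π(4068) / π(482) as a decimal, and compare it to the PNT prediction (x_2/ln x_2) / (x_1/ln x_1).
π(4068)/π(482) = 560/92 ≈ 6.0870;  PNT prediction ≈ 6.2738.

π(482) = 92 and π(4068) = 560, so π(4068)/π(482) ≈ 6.0870. The PNT-predicted ratio is (4068/ln(4068)) / (482/ln(482)) ≈ 6.2738. The two agree to within a few percent, as expected.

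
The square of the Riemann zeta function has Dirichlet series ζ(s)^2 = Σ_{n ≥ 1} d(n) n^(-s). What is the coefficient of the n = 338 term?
d(338) = 6

ζ(s)^2 = (Σ 1/m^s)(Σ 1/k^s). The coefficient of 1/n^s in the product is the number of ordered pairs (m, k) with mk = n, which equals d(n). For n = 338, divisors are [1, 2, 13, 26, 169, 338], so d(338) = 6.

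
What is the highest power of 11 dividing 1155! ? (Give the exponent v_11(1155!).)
v_11(1155!) = 114

Legendre's formula: v_p(n!) = Σ_{k ≥ 1} ⌊n / p^k⌋. For p = 11, n = 1155, the terms are:
  ⌊1155/11^1⌋ = ⌊1155/11⌋ = 105
  ⌊1155/11^2⌋ = ⌊1155/121⌋ = 9
(the next term ⌊1155/11^3⌋ = 0, terminating the sum). Summing: v_11(1155!) = 105 + 9 = 114.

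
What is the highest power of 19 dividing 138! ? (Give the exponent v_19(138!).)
v_19(138!) = 7

Legendre's formula: v_p(n!) = Σ_{k ≥ 1} ⌊n / p^k⌋. For p = 19, n = 138, the terms are:
  ⌊138/19^1⌋ = ⌊138/19⌋ = 7
(the next term ⌊138/19^2⌋ = 0, terminating the sum). Summing: v_19(138!) = 7 = 7.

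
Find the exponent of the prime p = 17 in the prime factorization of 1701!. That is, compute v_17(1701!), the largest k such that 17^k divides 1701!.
v_17(1701!) = 105

Legendre's formula: v_p(n!) = Σ_{k ≥ 1} ⌊n / p^k⌋. For p = 17, n = 1701, the terms are:
  ⌊1701/17^1⌋ = ⌊1701/17⌋ = 100
  ⌊1701/17^2⌋ = ⌊1701/289⌋ = 5
(the next term ⌊1701/17^3⌋ = 0, terminating the sum). Summing: v_17(1701!) = 100 + 5 = 105.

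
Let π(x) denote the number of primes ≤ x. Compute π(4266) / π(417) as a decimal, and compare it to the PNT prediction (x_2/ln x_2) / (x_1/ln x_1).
π(4266)/π(417) = 585/80 ≈ 7.3125;  PNT prediction ≈ 7.3841.

π(417) = 80 and π(4266) = 585, so π(4266)/π(417) ≈ 7.3125. The PNT-predicted ratio is (4266/ln(4266)) / (417/ln(417)) ≈ 7.3841. The two agree to within a few percent, as expected.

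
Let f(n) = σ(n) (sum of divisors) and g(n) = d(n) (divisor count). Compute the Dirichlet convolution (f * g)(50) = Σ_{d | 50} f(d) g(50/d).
(σ * d)(50) = 230

Divisors of 50: [1, 2, 5, 10, 25, 50]. For each d | 50:
  d = 1: σ(1) · d(50/1) = 1 · 6 = 6
  d = 2: σ(2) · d(50/2) = 3 · 3 = 9
  d = 5: σ(5) · d(50/5) = 6 · 4 = 24
  d = 10: σ(10) · d(50/10) = 18 · 2 = 36
  d = 25: σ(25) · d(50/25) = 31 · 2 = 62
  d = 50: σ(50) · d(50/50) = 93 · 1 = 93
Summing: (σ * d)(50) = 6 + 9 + 24 + 36 + 62 + 93 = 230.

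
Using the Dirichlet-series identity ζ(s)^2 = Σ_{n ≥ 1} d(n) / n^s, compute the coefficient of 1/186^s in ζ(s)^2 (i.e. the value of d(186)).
d(186) = 8

ζ(s)^2 = (Σ 1/m^s)(Σ 1/k^s). The coefficient of 1/n^s in the product is the number of ordered pairs (m, k) with mk = n, which equals d(n). For n = 186, divisors are [1, 2, 3, 6, 31, 62, 93, 186], so d(186) = 8.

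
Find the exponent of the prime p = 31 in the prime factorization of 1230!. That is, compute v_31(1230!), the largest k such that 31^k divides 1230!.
v_31(1230!) = 40

Legendre's formula: v_p(n!) = Σ_{k ≥ 1} ⌊n / p^k⌋. For p = 31, n = 1230, the terms are:
  ⌊1230/31^1⌋ = ⌊1230/31⌋ = 39
  ⌊1230/31^2⌋ = ⌊1230/961⌋ = 1
(the next term ⌊1230/31^3⌋ = 0, terminating the sum). Summing: v_31(1230!) = 39 + 1 = 40.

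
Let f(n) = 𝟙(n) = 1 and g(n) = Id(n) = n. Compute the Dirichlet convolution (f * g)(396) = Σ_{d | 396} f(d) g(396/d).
(𝟙 * Id)(396) = 1092

Divisors of 396: [1, 2, 3, 4, 6, 9, 11, 12, 18, 22, 33, 36, 44, 66, 99, 132, 198, 396]. For each d | 396:
  d = 1: 𝟙(1) · Id(396/1) = 1 · 396 = 396
  d = 2: 𝟙(2) · Id(396/2) = 1 · 198 = 198
  d = 3: 𝟙(3) · Id(396/3) = 1 · 132 = 132
  d = 4: 𝟙(4) · Id(396/4) = 1 · 99 = 99
  d = 6: 𝟙(6) · Id(396/6) = 1 · 66 = 66
  d = 9: 𝟙(9) · Id(396/9) = 1 · 44 = 44
  d = 11: 𝟙(11) · Id(396/11) = 1 · 36 = 36
  d = 12: 𝟙(12) · Id(396/12) = 1 · 33 = 33
  d = 18: 𝟙(18) · Id(396/18) = 1 · 22 = 22
  d = 22: 𝟙(22) · Id(396/22) = 1 · 18 = 18
  d = 33: 𝟙(33) · Id(396/33) = 1 · 12 = 12
  d = 36: 𝟙(36) · Id(396/36) = 1 · 11 = 11
  d = 44: 𝟙(44) · Id(396/44) = 1 · 9 = 9
  d = 66: 𝟙(66) · Id(396/66) = 1 · 6 = 6
  d = 99: 𝟙(99) · Id(396/99) = 1 · 4 = 4
  d = 132: 𝟙(132) · Id(396/132) = 1 · 3 = 3
  d = 198: 𝟙(198) · Id(396/198) = 1 · 2 = 2
  d = 396: 𝟙(396) · Id(396/396) = 1 · 1 = 1
Summing: (𝟙 * Id)(396) = 396 + 198 + 132 + 99 + 66 + 44 + 36 + 33 + 22 + 18 + 12 + 11 + 9 + 6 + 4 + 3 + 2 + 1 = 1092.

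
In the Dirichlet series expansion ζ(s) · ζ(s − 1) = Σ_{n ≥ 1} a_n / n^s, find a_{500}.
σ(500) = 1092

In the product (Σ m^0/m^s)(Σ k / k^s) = Σ (Σ_{d | n} d) / n^s, the coefficient of 1/n^s is σ(n) = Σ_{d | n} d. For n = 500, divisors are [1, 2, 4, 5, 10, 20, 25, 50, 100, 125, 250, 500]; summing: σ(500) = 1092.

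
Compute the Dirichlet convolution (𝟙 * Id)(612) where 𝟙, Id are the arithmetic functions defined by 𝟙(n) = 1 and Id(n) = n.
(𝟙 * Id)(612) = 1638

Divisors of 612: [1, 2, 3, 4, 6, 9, 12, 17, 18, 34, 36, 51, 68, 102, 153, 204, 306, 612]. For each d | 612:
  d = 1: 𝟙(1) · Id(612/1) = 1 · 612 = 612
  d = 2: 𝟙(2) · Id(612/2) = 1 · 306 = 306
  d = 3: 𝟙(3) · Id(612/3) = 1 · 204 = 204
  d = 4: 𝟙(4) · Id(612/4) = 1 · 153 = 153
  d = 6: 𝟙(6) · Id(612/6) = 1 · 102 = 102
  d = 9: 𝟙(9) · Id(612/9) = 1 · 68 = 68
  d = 12: 𝟙(12) · Id(612/12) = 1 · 51 = 51
  d = 17: 𝟙(17) · Id(612/17) = 1 · 36 = 36
  d = 18: 𝟙(18) · Id(612/18) = 1 · 34 = 34
  d = 34: 𝟙(34) · Id(612/34) = 1 · 18 = 18
  d = 36: 𝟙(36) · Id(612/36) = 1 · 17 = 17
  d = 51: 𝟙(51) · Id(612/51) = 1 · 12 = 12
  d = 68: 𝟙(68) · Id(612/68) = 1 · 9 = 9
  d = 102: 𝟙(102) · Id(612/102) = 1 · 6 = 6
  d = 153: 𝟙(153) · Id(612/153) = 1 · 4 = 4
  d = 204: 𝟙(204) · Id(612/204) = 1 · 3 = 3
  d = 306: 𝟙(306) · Id(612/306) = 1 · 2 = 2
  d = 612: 𝟙(612) · Id(612/612) = 1 · 1 = 1
Summing: (𝟙 * Id)(612) = 612 + 306 + 204 + 153 + 102 + 68 + 51 + 36 + 34 + 18 + 17 + 12 + 9 + 6 + 4 + 3 + 2 + 1 = 1638.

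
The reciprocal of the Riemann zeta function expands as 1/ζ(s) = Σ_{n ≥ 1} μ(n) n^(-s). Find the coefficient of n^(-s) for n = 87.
μ(87) = 1

Factor n = 87 = 3 · 29. μ(n) = 0 if any exponent ≥ 2 (not squarefree); otherwise μ(n) = (−1)^{ω(n)} where ω(n) is the number of distinct prime factors. Applying: μ(87) = 1.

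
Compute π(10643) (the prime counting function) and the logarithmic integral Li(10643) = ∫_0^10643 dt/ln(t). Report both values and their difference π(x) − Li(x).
π(10643) = 1298;  Li(10643) ≈ 1315.71;  π(x) − Li(x) ≈ -17.71.

Direct count of primes ≤ 10643 gives π(10643) = 1298. Numerical evaluation of the logarithmic integral gives Li(10643) ≈ 1315.71. The difference π(x) − Li(x) ≈ -17.71 is typically negative for small/moderate x (Li(x) overestimates), though Littlewood's theorem shows this sign changes infinitely often.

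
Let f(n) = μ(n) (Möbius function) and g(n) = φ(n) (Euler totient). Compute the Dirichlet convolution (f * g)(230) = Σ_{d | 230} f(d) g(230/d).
(μ * φ)(230) = 0

Divisors of 230: [1, 2, 5, 10, 23, 46, 115, 230]. For each d | 230:
  d = 1: μ(1) · φ(230/1) = 1 · 88 = 88
  d = 2: μ(2) · φ(230/2) = -1 · 88 = -88
  d = 5: μ(5) · φ(230/5) = -1 · 22 = -22
  d = 10: μ(10) · φ(230/10) = 1 · 22 = 22
  d = 23: μ(23) · φ(230/23) = -1 · 4 = -4
  d = 46: μ(46) · φ(230/46) = 1 · 4 = 4
  d = 115: μ(115) · φ(230/115) = 1 · 1 = 1
  d = 230: μ(230) · φ(230/230) = -1 · 1 = -1
Summing: (μ * φ)(230) = 88 + -88 + -22 + 22 + -4 + 4 + 1 + -1 = 0.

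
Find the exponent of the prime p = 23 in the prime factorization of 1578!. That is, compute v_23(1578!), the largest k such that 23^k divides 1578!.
v_23(1578!) = 70

Legendre's formula: v_p(n!) = Σ_{k ≥ 1} ⌊n / p^k⌋. For p = 23, n = 1578, the terms are:
  ⌊1578/23^1⌋ = ⌊1578/23⌋ = 68
  ⌊1578/23^2⌋ = ⌊1578/529⌋ = 2
(the next term ⌊1578/23^3⌋ = 0, terminating the sum). Summing: v_23(1578!) = 68 + 2 = 70.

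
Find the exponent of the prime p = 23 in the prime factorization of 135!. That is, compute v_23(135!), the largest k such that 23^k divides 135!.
v_23(135!) = 5

Legendre's formula: v_p(n!) = Σ_{k ≥ 1} ⌊n / p^k⌋. For p = 23, n = 135, the terms are:
  ⌊135/23^1⌋ = ⌊135/23⌋ = 5
(the next term ⌊135/23^2⌋ = 0, terminating the sum). Summing: v_23(135!) = 5 = 5.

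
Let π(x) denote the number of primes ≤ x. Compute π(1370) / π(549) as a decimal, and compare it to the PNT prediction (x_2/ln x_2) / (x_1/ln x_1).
π(1370)/π(549) = 219/101 ≈ 2.1683;  PNT prediction ≈ 2.1795.

π(549) = 101 and π(1370) = 219, so π(1370)/π(549) ≈ 2.1683. The PNT-predicted ratio is (1370/ln(1370)) / (549/ln(549)) ≈ 2.1795. The two agree to within a few percent, as expected.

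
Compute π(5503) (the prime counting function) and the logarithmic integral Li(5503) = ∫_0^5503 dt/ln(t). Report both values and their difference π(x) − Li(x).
π(5503) = 727;  Li(5503) ≈ 743.00;  π(x) − Li(x) ≈ -16.00.

Direct count of primes ≤ 5503 gives π(5503) = 727. Numerical evaluation of the logarithmic integral gives Li(5503) ≈ 743.00. The difference π(x) − Li(x) ≈ -16.00 is typically negative for small/moderate x (Li(x) overestimates), though Littlewood's theorem shows this sign changes infinitely often.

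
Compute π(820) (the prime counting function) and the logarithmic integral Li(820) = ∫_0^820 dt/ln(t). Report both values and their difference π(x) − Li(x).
π(820) = 141;  Li(820) ≈ 151.18;  π(x) − Li(x) ≈ -10.18.

Direct count of primes ≤ 820 gives π(820) = 141. Numerical evaluation of the logarithmic integral gives Li(820) ≈ 151.18. The difference π(x) − Li(x) ≈ -10.18 is typically negative for small/moderate x (Li(x) overestimates), though Littlewood's theorem shows this sign changes infinitely often.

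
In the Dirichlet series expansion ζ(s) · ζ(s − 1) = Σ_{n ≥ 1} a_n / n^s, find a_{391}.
σ(391) = 432

In the product (Σ m^0/m^s)(Σ k / k^s) = Σ (Σ_{d | n} d) / n^s, the coefficient of 1/n^s is σ(n) = Σ_{d | n} d. For n = 391, divisors are [1, 17, 23, 391]; summing: σ(391) = 432.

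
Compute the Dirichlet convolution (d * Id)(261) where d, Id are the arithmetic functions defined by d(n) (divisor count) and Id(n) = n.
(d * Id)(261) = 558

Divisors of 261: [1, 3, 9, 29, 87, 261]. For each d | 261:
  d = 1: d(1) · Id(261/1) = 1 · 261 = 261
  d = 3: d(3) · Id(261/3) = 2 · 87 = 174
  d = 9: d(9) · Id(261/9) = 3 · 29 = 87
  d = 29: d(29) · Id(261/29) = 2 · 9 = 18
  d = 87: d(87) · Id(261/87) = 4 · 3 = 12
  d = 261: d(261) · Id(261/261) = 6 · 1 = 6
Summing: (d * Id)(261) = 261 + 174 + 87 + 18 + 12 + 6 = 558.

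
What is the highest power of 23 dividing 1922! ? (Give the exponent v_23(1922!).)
v_23(1922!) = 86

Legendre's formula: v_p(n!) = Σ_{k ≥ 1} ⌊n / p^k⌋. For p = 23, n = 1922, the terms are:
  ⌊1922/23^1⌋ = ⌊1922/23⌋ = 83
  ⌊1922/23^2⌋ = ⌊1922/529⌋ = 3
(the next term ⌊1922/23^3⌋ = 0, terminating the sum). Summing: v_23(1922!) = 83 + 3 = 86.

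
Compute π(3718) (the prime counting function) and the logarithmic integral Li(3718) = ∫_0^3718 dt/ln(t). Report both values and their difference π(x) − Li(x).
π(3718) = 518;  Li(3718) ≈ 531.22;  π(x) − Li(x) ≈ -13.22.

Direct count of primes ≤ 3718 gives π(3718) = 518. Numerical evaluation of the logarithmic integral gives Li(3718) ≈ 531.22. The difference π(x) − Li(x) ≈ -13.22 is typically negative for small/moderate x (Li(x) overestimates), though Littlewood's theorem shows this sign changes infinitely often.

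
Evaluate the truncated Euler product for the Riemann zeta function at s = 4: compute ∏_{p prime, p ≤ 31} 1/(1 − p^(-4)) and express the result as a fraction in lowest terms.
∏ = 44480956869217573792253389310087/41097743855049154662236160000000

The primes p ≤ 31 are [2, 3, 5, 7, 11, 13, 17, 19, 23, 29, 31]. For each prime, (1 − 1/p^4)^(-1) = p^4 / (p^4 − 1). The product is (1 − 1/2^4)^(-1), (1 − 1/3^4)^(-1), (1 − 1/5^4)^(-1), (1 − 1/7^4)^(-1), (1 − 1/11^4)^(-1), (1 − 1/13^4)^(-1), (1 − 1/17^4)^(-1), (1 − 1/19^4)^(-1), (1 − 1/23^4)^(-1), (1 − 1/29^4)^(-1), (1 − 1/31^4)^(-1) = ∏ p^4 / (p^4 − 1) = 44480956869217573792253389310087/41097743855049154662236160000000.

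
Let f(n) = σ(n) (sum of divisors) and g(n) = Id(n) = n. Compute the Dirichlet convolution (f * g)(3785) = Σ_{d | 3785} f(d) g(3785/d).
(σ * Id)(3785) = 16665

Divisors of 3785: [1, 5, 757, 3785]. For each d | 3785:
  d = 1: σ(1) · Id(3785/1) = 1 · 3785 = 3785
  d = 5: σ(5) · Id(3785/5) = 6 · 757 = 4542
  d = 757: σ(757) · Id(3785/757) = 758 · 5 = 3790
  d = 3785: σ(3785) · Id(3785/3785) = 4548 · 1 = 4548
Summing: (σ * Id)(3785) = 3785 + 4542 + 3790 + 4548 = 16665.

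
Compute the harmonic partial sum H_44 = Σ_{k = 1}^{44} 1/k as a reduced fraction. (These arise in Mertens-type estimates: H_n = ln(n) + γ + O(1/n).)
H_44 = 5884182435213075787/1345655451257488800

Direct summation: H_44 = 1 + 1/2 + ... + 1/44. The least common denominator is lcm(1, ..., 44) = 9419588158802421600; over this denominator the numerator is 9419588158802421600 + 4709794079401210800 + 3139862719600807200 + 2354897039700605400 + 1883917631760484320 + 1569931359800403600 + 1345655451257488800 + 1177448519850302700 + 1046620906533602400 + 941958815880242160 + 856326196254765600 + 784965679900201800 + 724583704523263200 + 672827725628744400 + 627972543920161440 + 588724259925151350 + 554093421106024800 + 523310453266801200 + 495767797831706400 + 470979407940121080 + 448551817085829600 + 428163098127382800 + 409547311252279200 + 392482839950100900 + 376783526352096864 + 362291852261631600 + 348873635511200800 + 336413862814372200 + 324813384786290400 + 313986271960080720 + 303857682542013600 + 294362129962575675 + 285442065418255200 + 277046710553012400 + 269131090251497760 + 261655226633400600 + 254583463751416800 + 247883898915853200 + 241527901507754400 + 235489703970060540 + 229746052653717600 + 224275908542914800 + 219060189739591200 + 214081549063691400 = 41189277046491530509, so H_44 = 41189277046491530509/9419588158802421600; reducing by gcd(41189277046491530509, 9419588158802421600) = 7 gives 5884182435213075787/1345655451257488800 ≈ 4.37273. (The PNT-adjacent estimate ln(44) + γ ≈ 4.36141 matches within O(1/n).)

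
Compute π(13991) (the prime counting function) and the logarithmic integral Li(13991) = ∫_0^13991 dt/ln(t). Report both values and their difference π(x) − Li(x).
π(13991) = 1650;  Li(13991) ≈ 1671.32;  π(x) − Li(x) ≈ -21.32.

Direct count of primes ≤ 13991 gives π(13991) = 1650. Numerical evaluation of the logarithmic integral gives Li(13991) ≈ 1671.32. The difference π(x) − Li(x) ≈ -21.32 is typically negative for small/moderate x (Li(x) overestimates), though Littlewood's theorem shows this sign changes infinitely often.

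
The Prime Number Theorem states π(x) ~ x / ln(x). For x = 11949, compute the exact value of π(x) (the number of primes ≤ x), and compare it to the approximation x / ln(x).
π(11949) = 1432;  x/ln(x) ≈ 1272.74;  relative error ≈ 11.12%.

Directly count primes up to 11949: π(11949) = 1432. The PNT approximation gives 11949/ln(11949) ≈ 11949/9.38840 ≈ 1272.74. Relative error (π(x) − x/ln(x)) / π(x) ≈ 11.12%; the approximation is known to undercount slightly (Li(x) is a better estimate).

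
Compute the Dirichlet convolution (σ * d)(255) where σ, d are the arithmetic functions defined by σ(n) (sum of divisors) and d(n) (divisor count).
(σ * d)(255) = 960

Divisors of 255: [1, 3, 5, 15, 17, 51, 85, 255]. For each d | 255:
  d = 1: σ(1) · d(255/1) = 1 · 8 = 8
  d = 3: σ(3) · d(255/3) = 4 · 4 = 16
  d = 5: σ(5) · d(255/5) = 6 · 4 = 24
  d = 15: σ(15) · d(255/15) = 24 · 2 = 48
  d = 17: σ(17) · d(255/17) = 18 · 4 = 72
  d = 51: σ(51) · d(255/51) = 72 · 2 = 144
  d = 85: σ(85) · d(255/85) = 108 · 2 = 216
  d = 255: σ(255) · d(255/255) = 432 · 1 = 432
Summing: (σ * d)(255) = 8 + 16 + 24 + 48 + 72 + 144 + 216 + 432 = 960.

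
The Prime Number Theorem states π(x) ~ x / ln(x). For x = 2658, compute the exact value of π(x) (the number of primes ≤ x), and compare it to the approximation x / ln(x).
π(2658) = 384;  x/ln(x) ≈ 337.08;  relative error ≈ 12.22%.

Directly count primes up to 2658: π(2658) = 384. The PNT approximation gives 2658/ln(2658) ≈ 2658/7.88533 ≈ 337.08. Relative error (π(x) − x/ln(x)) / π(x) ≈ 12.22%; the approximation is known to undercount slightly (Li(x) is a better estimate).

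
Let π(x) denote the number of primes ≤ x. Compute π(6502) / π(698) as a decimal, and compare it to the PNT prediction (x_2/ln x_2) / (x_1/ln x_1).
π(6502)/π(698) = 842/125 ≈ 6.7360;  PNT prediction ≈ 6.9475.

π(698) = 125 and π(6502) = 842, so π(6502)/π(698) ≈ 6.7360. The PNT-predicted ratio is (6502/ln(6502)) / (698/ln(698)) ≈ 6.9475. The two agree to within a few percent, as expected.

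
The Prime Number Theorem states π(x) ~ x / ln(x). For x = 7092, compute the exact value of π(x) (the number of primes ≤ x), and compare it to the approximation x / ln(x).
π(7092) = 909;  x/ln(x) ≈ 799.84;  relative error ≈ 12.01%.

Directly count primes up to 7092: π(7092) = 909. The PNT approximation gives 7092/ln(7092) ≈ 7092/8.86672 ≈ 799.84. Relative error (π(x) − x/ln(x)) / π(x) ≈ 12.01%; the approximation is known to undercount slightly (Li(x) is a better estimate).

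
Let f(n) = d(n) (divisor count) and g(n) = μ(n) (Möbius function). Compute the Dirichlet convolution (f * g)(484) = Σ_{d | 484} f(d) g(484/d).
(d * μ)(484) = 1

Divisors of 484: [1, 2, 4, 11, 22, 44, 121, 242, 484]. For each d | 484:
  d = 1: d(1) · μ(484/1) = 1 · 0 = 0
  d = 2: d(2) · μ(484/2) = 2 · 0 = 0
  d = 4: d(4) · μ(484/4) = 3 · 0 = 0
  d = 11: d(11) · μ(484/11) = 2 · 0 = 0
  d = 22: d(22) · μ(484/22) = 4 · 1 = 4
  d = 44: d(44) · μ(484/44) = 6 · -1 = -6
  d = 121: d(121) · μ(484/121) = 3 · 0 = 0
  d = 242: d(242) · μ(484/242) = 6 · -1 = -6
  d = 484: d(484) · μ(484/484) = 9 · 1 = 9
Summing: (d * μ)(484) = 0 + 0 + 0 + 0 + 4 + -6 + 0 + -6 + 9 = 1.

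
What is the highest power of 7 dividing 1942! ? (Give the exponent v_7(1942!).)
v_7(1942!) = 321

Legendre's formula: v_p(n!) = Σ_{k ≥ 1} ⌊n / p^k⌋. For p = 7, n = 1942, the terms are:
  ⌊1942/7^1⌋ = ⌊1942/7⌋ = 277
  ⌊1942/7^2⌋ = ⌊1942/49⌋ = 39
  ⌊1942/7^3⌋ = ⌊1942/343⌋ = 5
(the next term ⌊1942/7^4⌋ = 0, terminating the sum). Summing: v_7(1942!) = 277 + 39 + 5 = 321.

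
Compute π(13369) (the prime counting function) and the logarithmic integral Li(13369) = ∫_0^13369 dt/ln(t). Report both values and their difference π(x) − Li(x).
π(13369) = 1586;  Li(13369) ≈ 1606.00;  π(x) − Li(x) ≈ -20.00.

Direct count of primes ≤ 13369 gives π(13369) = 1586. Numerical evaluation of the logarithmic integral gives Li(13369) ≈ 1606.00. The difference π(x) − Li(x) ≈ -20.00 is typically negative for small/moderate x (Li(x) overestimates), though Littlewood's theorem shows this sign changes infinitely often.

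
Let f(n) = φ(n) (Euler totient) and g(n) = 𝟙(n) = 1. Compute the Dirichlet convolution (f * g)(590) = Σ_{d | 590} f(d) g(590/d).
(φ * 𝟙)(590) = 590

Divisors of 590: [1, 2, 5, 10, 59, 118, 295, 590]. For each d | 590:
  d = 1: φ(1) · 𝟙(590/1) = 1 · 1 = 1
  d = 2: φ(2) · 𝟙(590/2) = 1 · 1 = 1
  d = 5: φ(5) · 𝟙(590/5) = 4 · 1 = 4
  d = 10: φ(10) · 𝟙(590/10) = 4 · 1 = 4
  d = 59: φ(59) · 𝟙(590/59) = 58 · 1 = 58
  d = 118: φ(118) · 𝟙(590/118) = 58 · 1 = 58
  d = 295: φ(295) · 𝟙(590/295) = 232 · 1 = 232
  d = 590: φ(590) · 𝟙(590/590) = 232 · 1 = 232
Summing: (φ * 𝟙)(590) = 1 + 1 + 4 + 4 + 58 + 58 + 232 + 232 = 590.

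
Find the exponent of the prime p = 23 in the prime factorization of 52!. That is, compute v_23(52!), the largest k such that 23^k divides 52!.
v_23(52!) = 2

Legendre's formula: v_p(n!) = Σ_{k ≥ 1} ⌊n / p^k⌋. For p = 23, n = 52, the terms are:
  ⌊52/23^1⌋ = ⌊52/23⌋ = 2
(the next term ⌊52/23^2⌋ = 0, terminating the sum). Summing: v_23(52!) = 2 = 2.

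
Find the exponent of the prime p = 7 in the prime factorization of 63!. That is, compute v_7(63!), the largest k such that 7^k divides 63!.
v_7(63!) = 10

Legendre's formula: v_p(n!) = Σ_{k ≥ 1} ⌊n / p^k⌋. For p = 7, n = 63, the terms are:
  ⌊63/7^1⌋ = ⌊63/7⌋ = 9
  ⌊63/7^2⌋ = ⌊63/49⌋ = 1
(the next term ⌊63/7^3⌋ = 0, terminating the sum). Summing: v_7(63!) = 9 + 1 = 10.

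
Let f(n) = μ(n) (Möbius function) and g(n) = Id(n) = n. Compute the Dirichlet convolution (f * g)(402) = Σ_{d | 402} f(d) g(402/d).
(μ * Id)(402) = 132

Divisors of 402: [1, 2, 3, 6, 67, 134, 201, 402]. For each d | 402:
  d = 1: μ(1) · Id(402/1) = 1 · 402 = 402
  d = 2: μ(2) · Id(402/2) = -1 · 201 = -201
  d = 3: μ(3) · Id(402/3) = -1 · 134 = -134
  d = 6: μ(6) · Id(402/6) = 1 · 67 = 67
  d = 67: μ(67) · Id(402/67) = -1 · 6 = -6
  d = 134: μ(134) · Id(402/134) = 1 · 3 = 3
  d = 201: μ(201) · Id(402/201) = 1 · 2 = 2
  d = 402: μ(402) · Id(402/402) = -1 · 1 = -1
Summing: (μ * Id)(402) = 402 + -201 + -134 + 67 + -6 + 3 + 2 + -1 = 132.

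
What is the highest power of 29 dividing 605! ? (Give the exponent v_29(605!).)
v_29(605!) = 20

Legendre's formula: v_p(n!) = Σ_{k ≥ 1} ⌊n / p^k⌋. For p = 29, n = 605, the terms are:
  ⌊605/29^1⌋ = ⌊605/29⌋ = 20
(the next term ⌊605/29^2⌋ = 0, terminating the sum). Summing: v_29(605!) = 20 = 20.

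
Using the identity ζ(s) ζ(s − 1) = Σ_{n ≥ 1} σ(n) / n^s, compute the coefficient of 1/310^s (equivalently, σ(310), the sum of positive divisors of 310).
σ(310) = 576

In the product (Σ m^0/m^s)(Σ k / k^s) = Σ (Σ_{d | n} d) / n^s, the coefficient of 1/n^s is σ(n) = Σ_{d | n} d. For n = 310, divisors are [1, 2, 5, 10, 31, 62, 155, 310]; summing: σ(310) = 576.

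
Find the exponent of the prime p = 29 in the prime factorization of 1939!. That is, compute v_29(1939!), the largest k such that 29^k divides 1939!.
v_29(1939!) = 68

Legendre's formula: v_p(n!) = Σ_{k ≥ 1} ⌊n / p^k⌋. For p = 29, n = 1939, the terms are:
  ⌊1939/29^1⌋ = ⌊1939/29⌋ = 66
  ⌊1939/29^2⌋ = ⌊1939/841⌋ = 2
(the next term ⌊1939/29^3⌋ = 0, terminating the sum). Summing: v_29(1939!) = 66 + 2 = 68.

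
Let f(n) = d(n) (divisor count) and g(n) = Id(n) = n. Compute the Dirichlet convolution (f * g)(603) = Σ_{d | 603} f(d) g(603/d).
(d * Id)(603) = 1242

Divisors of 603: [1, 3, 9, 67, 201, 603]. For each d | 603:
  d = 1: d(1) · Id(603/1) = 1 · 603 = 603
  d = 3: d(3) · Id(603/3) = 2 · 201 = 402
  d = 9: d(9) · Id(603/9) = 3 · 67 = 201
  d = 67: d(67) · Id(603/67) = 2 · 9 = 18
  d = 201: d(201) · Id(603/201) = 4 · 3 = 12
  d = 603: d(603) · Id(603/603) = 6 · 1 = 6
Summing: (d * Id)(603) = 603 + 402 + 201 + 18 + 12 + 6 = 1242.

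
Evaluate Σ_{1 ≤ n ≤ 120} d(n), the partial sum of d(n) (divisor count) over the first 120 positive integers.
Σ_{n ≤ 120} d(n) = 602

Compute d(n) for each 1 ≤ n ≤ 120: d(1) = 1, d(2) = 2, d(3) = 2, d(4) = 3, d(5) = 2, d(6) = 4, d(7) = 2, d(8) = 4, d(9) = 3, d(10) = 4, d(11) = 2, d(12) = 6, d(13) = 2, d(14) = 4, d(15) = 4, d(16) = 5, d(17) = 2, d(18) = 6, d(19) = 2, d(20) = 6, d(21) = 4, d(22) = 4, d(23) = 2, d(24) = 8, d(25) = 3, d(26) = 4, d(27) = 4, d(28) = 6, d(29) = 2, d(30) = 8, d(31) = 2, d(32) = 6, d(33) = 4, d(34) = 4, d(35) = 4, d(36) = 9, d(37) = 2, d(38) = 4, d(39) = 4, d(40) = 8, d(41) = 2, d(42) = 8, d(43) = 2, d(44) = 6, d(45) = 6, d(46) = 4, d(47) = 2, d(48) = 10, d(49) = 3, d(50) = 6, d(51) = 4, d(52) = 6, d(53) = 2, d(54) = 8, d(55) = 4, d(56) = 8, d(57) = 4, d(58) = 4, d(59) = 2, d(60) = 12, d(61) = 2, d(62) = 4, d(63) = 6, d(64) = 7, d(65) = 4, d(66) = 8, d(67) = 2, d(68) = 6, d(69) = 4, d(70) = 8, d(71) = 2, d(72) = 12, d(73) = 2, d(74) = 4, d(75) = 6, d(76) = 6, d(77) = 4, d(78) = 8, d(79) = 2, d(80) = 10, d(81) = 5, d(82) = 4, d(83) = 2, d(84) = 12, d(85) = 4, d(86) = 4, d(87) = 4, d(88) = 8, d(89) = 2, d(90) = 12, d(91) = 4, d(92) = 6, d(93) = 4, d(94) = 4, d(95) = 4, d(96) = 12, d(97) = 2, d(98) = 6, d(99) = 6, d(100) = 9, d(101) = 2, d(102) = 8, d(103) = 2, d(104) = 8, d(105) = 8, d(106) = 4, d(107) = 2, d(108) = 12, d(109) = 2, d(110) = 8, d(111) = 4, d(112) = 10, d(113) = 2, d(114) = 8, d(115) = 4, d(116) = 6, d(117) = 6, d(118) = 4, d(119) = 4, d(120) = 16. Summing all 120 values: 602. (Dirichlet's divisor formula: Σ_{n ≤ x} d(n) = x ln(x) + (2γ − 1) x + O(√x). For x = 120, the asymptotic estimate is ≈ 593.03.)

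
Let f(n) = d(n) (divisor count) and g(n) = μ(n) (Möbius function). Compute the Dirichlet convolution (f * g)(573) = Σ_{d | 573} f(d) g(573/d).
(d * μ)(573) = 1

Divisors of 573: [1, 3, 191, 573]. For each d | 573:
  d = 1: d(1) · μ(573/1) = 1 · 1 = 1
  d = 3: d(3) · μ(573/3) = 2 · -1 = -2
  d = 191: d(191) · μ(573/191) = 2 · -1 = -2
  d = 573: d(573) · μ(573/573) = 4 · 1 = 4
Summing: (d * μ)(573) = 1 + -2 + -2 + 4 = 1.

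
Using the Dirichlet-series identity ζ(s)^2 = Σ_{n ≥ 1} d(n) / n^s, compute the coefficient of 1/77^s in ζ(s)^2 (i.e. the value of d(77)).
d(77) = 4

ζ(s)^2 = (Σ 1/m^s)(Σ 1/k^s). The coefficient of 1/n^s in the product is the number of ordered pairs (m, k) with mk = n, which equals d(n). For n = 77, divisors are [1, 7, 11, 77], so d(77) = 4.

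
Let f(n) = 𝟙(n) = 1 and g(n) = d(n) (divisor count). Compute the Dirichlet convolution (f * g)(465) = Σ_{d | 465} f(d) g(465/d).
(𝟙 * d)(465) = 27

Divisors of 465: [1, 3, 5, 15, 31, 93, 155, 465]. For each d | 465:
  d = 1: 𝟙(1) · d(465/1) = 1 · 8 = 8
  d = 3: 𝟙(3) · d(465/3) = 1 · 4 = 4
  d = 5: 𝟙(5) · d(465/5) = 1 · 4 = 4
  d = 15: 𝟙(15) · d(465/15) = 1 · 2 = 2
  d = 31: 𝟙(31) · d(465/31) = 1 · 4 = 4
  d = 93: 𝟙(93) · d(465/93) = 1 · 2 = 2
  d = 155: 𝟙(155) · d(465/155) = 1 · 2 = 2
  d = 465: 𝟙(465) · d(465/465) = 1 · 1 = 1
Summing: (𝟙 * d)(465) = 8 + 4 + 4 + 2 + 4 + 2 + 2 + 1 = 27.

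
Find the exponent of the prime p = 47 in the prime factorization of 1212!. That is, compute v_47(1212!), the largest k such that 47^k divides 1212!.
v_47(1212!) = 25

Legendre's formula: v_p(n!) = Σ_{k ≥ 1} ⌊n / p^k⌋. For p = 47, n = 1212, the terms are:
  ⌊1212/47^1⌋ = ⌊1212/47⌋ = 25
(the next term ⌊1212/47^2⌋ = 0, terminating the sum). Summing: v_47(1212!) = 25 = 25.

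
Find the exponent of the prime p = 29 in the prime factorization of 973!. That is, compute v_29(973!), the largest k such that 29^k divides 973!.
v_29(973!) = 34

Legendre's formula: v_p(n!) = Σ_{k ≥ 1} ⌊n / p^k⌋. For p = 29, n = 973, the terms are:
  ⌊973/29^1⌋ = ⌊973/29⌋ = 33
  ⌊973/29^2⌋ = ⌊973/841⌋ = 1
(the next term ⌊973/29^3⌋ = 0, terminating the sum). Summing: v_29(973!) = 33 + 1 = 34.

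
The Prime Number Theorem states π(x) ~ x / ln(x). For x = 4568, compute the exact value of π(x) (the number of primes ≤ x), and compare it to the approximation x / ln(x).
π(4568) = 619;  x/ln(x) ≈ 542.08;  relative error ≈ 12.43%.

Directly count primes up to 4568: π(4568) = 619. The PNT approximation gives 4568/ln(4568) ≈ 4568/8.42683 ≈ 542.08. Relative error (π(x) − x/ln(x)) / π(x) ≈ 12.43%; the approximation is known to undercount slightly (Li(x) is a better estimate).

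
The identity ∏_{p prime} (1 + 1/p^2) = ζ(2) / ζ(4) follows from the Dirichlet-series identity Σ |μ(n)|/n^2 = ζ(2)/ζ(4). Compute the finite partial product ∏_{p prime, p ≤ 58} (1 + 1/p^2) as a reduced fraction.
∏ = 5396954168104720000000000/3563579332076505044832837

The primes p ≤ 58 are [2, 3, 5, 7, 11, 13, 17, 19, 23, 29, 31, 37, 41, 43, 47, 53]. For each, (1 + 1/p^2) = (p^2 + 1)/p^2. Multiplying these fractions over p ∈ [2, 3, 5, 7, 11, 13, 17, 19, 23, 29, 31, 37, 41, 43, 47, 53] gives 5396954168104720000000000/3563579332076505044832837. (In the limit P → ∞ this tends to ζ(2)/ζ(4).)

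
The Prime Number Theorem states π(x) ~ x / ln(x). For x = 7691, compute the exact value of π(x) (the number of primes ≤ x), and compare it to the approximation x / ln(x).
π(7691) = 976;  x/ln(x) ≈ 859.54;  relative error ≈ 11.93%.

Directly count primes up to 7691: π(7691) = 976. The PNT approximation gives 7691/ln(7691) ≈ 7691/8.94781 ≈ 859.54. Relative error (π(x) − x/ln(x)) / π(x) ≈ 11.93%; the approximation is known to undercount slightly (Li(x) is a better estimate).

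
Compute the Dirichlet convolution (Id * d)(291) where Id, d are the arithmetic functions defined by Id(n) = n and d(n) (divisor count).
(Id * d)(291) = 495

Divisors of 291: [1, 3, 97, 291]. For each d | 291:
  d = 1: Id(1) · d(291/1) = 1 · 4 = 4
  d = 3: Id(3) · d(291/3) = 3 · 2 = 6
  d = 97: Id(97) · d(291/97) = 97 · 2 = 194
  d = 291: Id(291) · d(291/291) = 291 · 1 = 291
Summing: (Id * d)(291) = 4 + 6 + 194 + 291 = 495.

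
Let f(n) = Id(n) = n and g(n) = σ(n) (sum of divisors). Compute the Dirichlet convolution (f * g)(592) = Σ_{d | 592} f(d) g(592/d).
(Id * σ)(592) = 9675

Divisors of 592: [1, 2, 4, 8, 16, 37, 74, 148, 296, 592]. For each d | 592:
  d = 1: Id(1) · σ(592/1) = 1 · 1178 = 1178
  d = 2: Id(2) · σ(592/2) = 2 · 570 = 1140
  d = 4: Id(4) · σ(592/4) = 4 · 266 = 1064
  d = 8: Id(8) · σ(592/8) = 8 · 114 = 912
  d = 16: Id(16) · σ(592/16) = 16 · 38 = 608
  d = 37: Id(37) · σ(592/37) = 37 · 31 = 1147
  d = 74: Id(74) · σ(592/74) = 74 · 15 = 1110
  d = 148: Id(148) · σ(592/148) = 148 · 7 = 1036
  d = 296: Id(296) · σ(592/296) = 296 · 3 = 888
  d = 592: Id(592) · σ(592/592) = 592 · 1 = 592
Summing: (Id * σ)(592) = 1178 + 1140 + 1064 + 912 + 608 + 1147 + 1110 + 1036 + 888 + 592 = 9675.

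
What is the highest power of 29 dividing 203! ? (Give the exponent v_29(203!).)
v_29(203!) = 7

Legendre's formula: v_p(n!) = Σ_{k ≥ 1} ⌊n / p^k⌋. For p = 29, n = 203, the terms are:
  ⌊203/29^1⌋ = ⌊203/29⌋ = 7
(the next term ⌊203/29^2⌋ = 0, terminating the sum). Summing: v_29(203!) = 7 = 7.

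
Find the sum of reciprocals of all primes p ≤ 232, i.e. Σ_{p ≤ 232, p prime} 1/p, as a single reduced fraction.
Σ 1/p = 37527519788898476695193360507423991967783840502510585362878348092116031948860199524739442233/19078266889580195013601891820992757757219839668357012055907516904309700014933909014729740190

π(232) = 50, so the primes ≤ 232 are [2, 3, 5, 7, 11, 13, 17, 19, 23, 29, 31, 37, 41, 43, 47, 53, 59, 61, 67, 71, 73, 79, 83, 89, 97, 101, 103, 107, 109, 113, 127, 131, 137, 139, 149, 151, 157, 163, 167, 173, 179, 181, 191, 193, 197, 199, 211, 223, 227, 229]. Summing 1/p over these primes: 37527519788898476695193360507423991967783840502510585362878348092116031948860199524739442233/19078266889580195013601891820992757757219839668357012055907516904309700014933909014729740190 ≈ 1.9670. Mertens estimate ln ln(232) + 0.2615 ≈ 1.9565.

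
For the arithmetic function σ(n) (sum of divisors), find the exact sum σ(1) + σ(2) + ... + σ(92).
Σ_{n ≤ 92} σ(n) = 7013

Compute σ(n) for each 1 ≤ n ≤ 92: σ(1) = 1, σ(2) = 3, σ(3) = 4, σ(4) = 7, σ(5) = 6, σ(6) = 12, σ(7) = 8, σ(8) = 15, σ(9) = 13, σ(10) = 18, σ(11) = 12, σ(12) = 28, σ(13) = 14, σ(14) = 24, σ(15) = 24, σ(16) = 31, σ(17) = 18, σ(18) = 39, σ(19) = 20, σ(20) = 42, σ(21) = 32, σ(22) = 36, σ(23) = 24, σ(24) = 60, σ(25) = 31, σ(26) = 42, σ(27) = 40, σ(28) = 56, σ(29) = 30, σ(30) = 72, σ(31) = 32, σ(32) = 63, σ(33) = 48, σ(34) = 54, σ(35) = 48, σ(36) = 91, σ(37) = 38, σ(38) = 60, σ(39) = 56, σ(40) = 90, σ(41) = 42, σ(42) = 96, σ(43) = 44, σ(44) = 84, σ(45) = 78, σ(46) = 72, σ(47) = 48, σ(48) = 124, σ(49) = 57, σ(50) = 93, σ(51) = 72, σ(52) = 98, σ(53) = 54, σ(54) = 120, σ(55) = 72, σ(56) = 120, σ(57) = 80, σ(58) = 90, σ(59) = 60, σ(60) = 168, σ(61) = 62, σ(62) = 96, σ(63) = 104, σ(64) = 127, σ(65) = 84, σ(66) = 144, σ(67) = 68, σ(68) = 126, σ(69) = 96, σ(70) = 144, σ(71) = 72, σ(72) = 195, σ(73) = 74, σ(74) = 114, σ(75) = 124, σ(76) = 140, σ(77) = 96, σ(78) = 168, σ(79) = 80, σ(80) = 186, σ(81) = 121, σ(82) = 126, σ(83) = 84, σ(84) = 224, σ(85) = 108, σ(86) = 132, σ(87) = 120, σ(88) = 180, σ(89) = 90, σ(90) = 234, σ(91) = 112, σ(92) = 168. Summing all 92 values: 7013. (Average order: Σ_{n ≤ x} σ(n) ~ (π²/12) x². For x = 92, (π²/12)·92² ≈ 6961.36.)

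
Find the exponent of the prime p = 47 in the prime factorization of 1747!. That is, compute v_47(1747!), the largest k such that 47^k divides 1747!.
v_47(1747!) = 37

Legendre's formula: v_p(n!) = Σ_{k ≥ 1} ⌊n / p^k⌋. For p = 47, n = 1747, the terms are:
  ⌊1747/47^1⌋ = ⌊1747/47⌋ = 37
(the next term ⌊1747/47^2⌋ = 0, terminating the sum). Summing: v_47(1747!) = 37 = 37.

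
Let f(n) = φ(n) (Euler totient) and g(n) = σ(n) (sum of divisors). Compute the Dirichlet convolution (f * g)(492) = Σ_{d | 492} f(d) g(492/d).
(φ * σ)(492) = 5904

Divisors of 492: [1, 2, 3, 4, 6, 12, 41, 82, 123, 164, 246, 492]. For each d | 492:
  d = 1: φ(1) · σ(492/1) = 1 · 1176 = 1176
  d = 2: φ(2) · σ(492/2) = 1 · 504 = 504
  d = 3: φ(3) · σ(492/3) = 2 · 294 = 588
  d = 4: φ(4) · σ(492/4) = 2 · 168 = 336
  d = 6: φ(6) · σ(492/6) = 2 · 126 = 252
  d = 12: φ(12) · σ(492/12) = 4 · 42 = 168
  d = 41: φ(41) · σ(492/41) = 40 · 28 = 1120
  d = 82: φ(82) · σ(492/82) = 40 · 12 = 480
  d = 123: φ(123) · σ(492/123) = 80 · 7 = 560
  d = 164: φ(164) · σ(492/164) = 80 · 4 = 320
  d = 246: φ(246) · σ(492/246) = 80 · 3 = 240
  d = 492: φ(492) · σ(492/492) = 160 · 1 = 160
Summing: (φ * σ)(492) = 1176 + 504 + 588 + 336 + 252 + 168 + 1120 + 480 + 560 + 320 + 240 + 160 = 5904.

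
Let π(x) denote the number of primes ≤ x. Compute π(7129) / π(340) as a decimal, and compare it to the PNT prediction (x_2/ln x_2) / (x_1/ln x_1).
π(7129)/π(340) = 914/68 ≈ 13.4412;  PNT prediction ≈ 13.7760.

π(340) = 68 and π(7129) = 914, so π(7129)/π(340) ≈ 13.4412. The PNT-predicted ratio is (7129/ln(7129)) / (340/ln(340)) ≈ 13.7760. The two agree to within a few percent, as expected.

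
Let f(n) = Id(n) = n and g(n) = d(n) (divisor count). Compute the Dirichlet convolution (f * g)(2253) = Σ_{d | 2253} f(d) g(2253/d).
(Id * d)(2253) = 3765

Divisors of 2253: [1, 3, 751, 2253]. For each d | 2253:
  d = 1: Id(1) · d(2253/1) = 1 · 4 = 4
  d = 3: Id(3) · d(2253/3) = 3 · 2 = 6
  d = 751: Id(751) · d(2253/751) = 751 · 2 = 1502
  d = 2253: Id(2253) · d(2253/2253) = 2253 · 1 = 2253
Summing: (Id * d)(2253) = 4 + 6 + 1502 + 2253 = 3765.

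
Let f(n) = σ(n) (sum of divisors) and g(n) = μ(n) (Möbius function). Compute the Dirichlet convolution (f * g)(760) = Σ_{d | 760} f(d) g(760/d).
(σ * μ)(760) = 760

Divisors of 760: [1, 2, 4, 5, 8, 10, 19, 20, 38, 40, 76, 95, 152, 190, 380, 760]. For each d | 760:
  d = 1: σ(1) · μ(760/1) = 1 · 0 = 0
  d = 2: σ(2) · μ(760/2) = 3 · 0 = 0
  d = 4: σ(4) · μ(760/4) = 7 · -1 = -7
  d = 5: σ(5) · μ(760/5) = 6 · 0 = 0
  d = 8: σ(8) · μ(760/8) = 15 · 1 = 15
  d = 10: σ(10) · μ(760/10) = 18 · 0 = 0
  d = 19: σ(19) · μ(760/19) = 20 · 0 = 0
  d = 20: σ(20) · μ(760/20) = 42 · 1 = 42
  d = 38: σ(38) · μ(760/38) = 60 · 0 = 0
  d = 40: σ(40) · μ(760/40) = 90 · -1 = -90
  d = 76: σ(76) · μ(760/76) = 140 · 1 = 140
  d = 95: σ(95) · μ(760/95) = 120 · 0 = 0
  d = 152: σ(152) · μ(760/152) = 300 · -1 = -300
  d = 190: σ(190) · μ(760/190) = 360 · 0 = 0
  d = 380: σ(380) · μ(760/380) = 840 · -1 = -840
  d = 760: σ(760) · μ(760/760) = 1800 · 1 = 1800
Summing: (σ * μ)(760) = 0 + 0 + -7 + 0 + 15 + 0 + 0 + 42 + 0 + -90 + 140 + 0 + -300 + 0 + -840 + 1800 = 760.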